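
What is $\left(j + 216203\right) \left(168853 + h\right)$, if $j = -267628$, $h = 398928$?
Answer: $-29198137925$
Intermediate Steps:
$\left(j + 216203\right) \left(168853 + h\right) = \left(-267628 + 216203\right) \left(168853 + 398928\right) = \left(-51425\right) 567781 = -29198137925$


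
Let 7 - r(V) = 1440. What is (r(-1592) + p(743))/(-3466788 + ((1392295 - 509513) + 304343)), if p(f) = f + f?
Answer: -53/2279663 ≈ -2.3249e-5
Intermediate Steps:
r(V) = -1433 (r(V) = 7 - 1*1440 = 7 - 1440 = -1433)
p(f) = 2*f
(r(-1592) + p(743))/(-3466788 + ((1392295 - 509513) + 304343)) = (-1433 + 2*743)/(-3466788 + ((1392295 - 509513) + 304343)) = (-1433 + 1486)/(-3466788 + (882782 + 304343)) = 53/(-3466788 + 1187125) = 53/(-2279663) = 53*(-1/2279663) = -53/2279663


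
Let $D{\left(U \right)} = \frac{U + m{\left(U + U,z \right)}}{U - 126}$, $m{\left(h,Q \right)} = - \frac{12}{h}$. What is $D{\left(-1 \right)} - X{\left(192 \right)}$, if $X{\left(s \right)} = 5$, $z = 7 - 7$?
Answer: $- \frac{640}{127} \approx -5.0394$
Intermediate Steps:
$z = 0$
$D{\left(U \right)} = \frac{U - \frac{6}{U}}{-126 + U}$ ($D{\left(U \right)} = \frac{U - \frac{12}{U + U}}{U - 126} = \frac{U - \frac{12}{2 U}}{-126 + U} = \frac{U - 12 \frac{1}{2 U}}{-126 + U} = \frac{U - \frac{6}{U}}{-126 + U}$)
$D{\left(-1 \right)} - X{\left(192 \right)} = \frac{-6 + \left(-1\right)^{2}}{\left(-1\right) \left(-126 - 1\right)} - 5 = - \frac{-6 + 1}{-127} - 5 = \left(-1\right) \left(- \frac{1}{127}\right) \left(-5\right) - 5 = - \frac{5}{127} - 5 = - \frac{640}{127}$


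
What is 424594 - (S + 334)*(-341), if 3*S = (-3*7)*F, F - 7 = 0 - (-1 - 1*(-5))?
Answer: 531327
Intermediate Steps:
F = 3 (F = 7 + (0 - (-1 - 1*(-5))) = 7 + (0 - (-1 + 5)) = 7 + (0 - 1*4) = 7 + (0 - 4) = 7 - 4 = 3)
S = -21 (S = (-3*7*3)/3 = (-21*3)/3 = (⅓)*(-63) = -21)
424594 - (S + 334)*(-341) = 424594 - (-21 + 334)*(-341) = 424594 - 313*(-341) = 424594 - 1*(-106733) = 424594 + 106733 = 531327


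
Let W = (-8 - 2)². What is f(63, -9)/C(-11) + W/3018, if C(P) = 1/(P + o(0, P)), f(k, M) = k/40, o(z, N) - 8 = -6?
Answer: -853603/60360 ≈ -14.142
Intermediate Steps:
o(z, N) = 2 (o(z, N) = 8 - 6 = 2)
W = 100 (W = (-10)² = 100)
f(k, M) = k/40 (f(k, M) = k*(1/40) = k/40)
C(P) = 1/(2 + P) (C(P) = 1/(P + 2) = 1/(2 + P))
f(63, -9)/C(-11) + W/3018 = ((1/40)*63)/(1/(2 - 11)) + 100/3018 = 63/(40*(1/(-9))) + 100*(1/3018) = 63/(40*(-⅑)) + 50/1509 = (63/40)*(-9) + 50/1509 = -567/40 + 50/1509 = -853603/60360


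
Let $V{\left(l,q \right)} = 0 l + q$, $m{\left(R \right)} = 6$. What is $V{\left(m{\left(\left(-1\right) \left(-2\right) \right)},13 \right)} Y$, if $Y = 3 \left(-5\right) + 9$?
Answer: $-78$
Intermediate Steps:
$V{\left(l,q \right)} = q$ ($V{\left(l,q \right)} = 0 + q = q$)
$Y = -6$ ($Y = -15 + 9 = -6$)
$V{\left(m{\left(\left(-1\right) \left(-2\right) \right)},13 \right)} Y = 13 \left(-6\right) = -78$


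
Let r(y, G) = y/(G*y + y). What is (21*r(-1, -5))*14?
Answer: -147/2 ≈ -73.500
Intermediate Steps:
r(y, G) = y/(y + G*y)
(21*r(-1, -5))*14 = (21/(1 - 5))*14 = (21/(-4))*14 = (21*(-1/4))*14 = -21/4*14 = -147/2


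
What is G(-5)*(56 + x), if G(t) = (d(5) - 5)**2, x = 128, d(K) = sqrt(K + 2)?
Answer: 5888 - 1840*sqrt(7) ≈ 1019.8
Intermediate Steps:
d(K) = sqrt(2 + K)
G(t) = (-5 + sqrt(7))**2 (G(t) = (sqrt(2 + 5) - 5)**2 = (sqrt(7) - 5)**2 = (-5 + sqrt(7))**2)
G(-5)*(56 + x) = (5 - sqrt(7))**2*(56 + 128) = (5 - sqrt(7))**2*184 = 184*(5 - sqrt(7))**2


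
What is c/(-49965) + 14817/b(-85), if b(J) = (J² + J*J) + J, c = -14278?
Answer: 37817395/28709889 ≈ 1.3172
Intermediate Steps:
b(J) = J + 2*J² (b(J) = (J² + J²) + J = 2*J² + J = J + 2*J²)
c/(-49965) + 14817/b(-85) = -14278/(-49965) + 14817/((-85*(1 + 2*(-85)))) = -14278*(-1/49965) + 14817/((-85*(1 - 170))) = 14278/49965 + 14817/((-85*(-169))) = 14278/49965 + 14817/14365 = 37817395/28709889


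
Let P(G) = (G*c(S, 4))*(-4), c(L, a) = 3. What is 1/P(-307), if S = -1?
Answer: 1/3684 ≈ 0.00027144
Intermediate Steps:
P(G) = -12*G (P(G) = (G*3)*(-4) = (3*G)*(-4) = -12*G)
1/P(-307) = 1/(-12*(-307)) = 1/3684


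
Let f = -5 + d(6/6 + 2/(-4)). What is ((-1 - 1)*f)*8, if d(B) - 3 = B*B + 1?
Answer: 12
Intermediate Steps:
d(B) = 4 + B**2 (d(B) = 3 + (B*B + 1) = 3 + (B**2 + 1) = 3 + (1 + B**2) = 4 + B**2)
f = -3/4 (f = -5 + (4 + (6/6 + 2/(-4))**2) = -5 + (4 + (6*(1/6) + 2*(-1/4))**2) = -5 + (4 + (1 - 1/2)**2) = -5 + (4 + (1/2)**2) = -5 + (4 + 1/4) = -5 + 17/4 = -3/4 ≈ -0.75000)
((-1 - 1)*f)*8 = ((-1 - 1)*(-3/4))*8 = -2*(-3/4)*8 = (3/2)*8 = 12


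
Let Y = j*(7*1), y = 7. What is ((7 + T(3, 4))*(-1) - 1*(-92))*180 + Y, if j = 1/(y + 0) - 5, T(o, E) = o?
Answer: 14726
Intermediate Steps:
j = -34/7 (j = 1/(7 + 0) - 5 = 1/7 - 5 = ⅐ - 5 = -34/7 ≈ -4.8571)
Y = -34 ≈ -34.000
((7 + T(3, 4))*(-1) - 1*(-92))*180 + Y = ((7 + 3)*(-1) - 1*(-92))*180 - 34 = (10*(-1) + 92)*180 - 34 = (-10 + 92)*180 - 34 = 82*180 - 34 = 14760 - 34 = 14726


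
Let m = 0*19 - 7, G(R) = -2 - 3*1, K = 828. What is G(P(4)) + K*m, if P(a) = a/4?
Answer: -5801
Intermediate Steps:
P(a) = a/4 (P(a) = a*(¼) = a/4)
G(R) = -5 (G(R) = -2 - 3 = -5)
m = -7 (m = 0 - 7 = -7)
G(P(4)) + K*m = -5 + 828*(-7) = -5 - 5796 = -5801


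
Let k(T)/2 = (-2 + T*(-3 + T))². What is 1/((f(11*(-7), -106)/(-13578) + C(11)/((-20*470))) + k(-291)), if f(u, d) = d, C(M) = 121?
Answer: 63816600/934165859834249531 ≈ 6.8314e-11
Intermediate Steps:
k(T) = 2*(-2 + T*(-3 + T))²
1/((f(11*(-7), -106)/(-13578) + C(11)/((-20*470))) + k(-291)) = 1/((-106/(-13578) + 121/((-20*470))) + 2*(2 - 1*(-291)² + 3*(-291))²) = 1/((-106*(-1/13578) + 121/(-9400)) + 2*(2 - 1*84681 - 873)²) = 1/((53/6789 + 121*(-1/9400)) + 2*(2 - 84681 - 873)²) = 1/((53/6789 - 121/9400) + 2*(-85552)²) = 1/(-323269/63816600 + 2*7319144704) = 1/(-323269/63816600 + 14638289408) = 1/(934165859834249531/63816600) = 63816600/934165859834249531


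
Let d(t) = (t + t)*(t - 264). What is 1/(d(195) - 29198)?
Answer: -1/56108 ≈ -1.7823e-5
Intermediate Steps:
d(t) = 2*t*(-264 + t) (d(t) = (2*t)*(-264 + t) = 2*t*(-264 + t))
1/(d(195) - 29198) = 1/(2*195*(-264 + 195) - 29198) = 1/(2*195*(-69) - 29198) = 1/(-26910 - 29198) = 1/(-56108) = -1/56108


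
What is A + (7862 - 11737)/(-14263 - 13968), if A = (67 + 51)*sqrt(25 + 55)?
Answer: 3875/28231 + 472*sqrt(5) ≈ 1055.6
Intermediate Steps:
A = 472*sqrt(5) (A = 118*sqrt(80) = 118*(4*sqrt(5)) = 472*sqrt(5) ≈ 1055.4)
A + (7862 - 11737)/(-14263 - 13968) = 472*sqrt(5) + (7862 - 11737)/(-14263 - 13968) = 472*sqrt(5) - 3875/(-28231) = 472*sqrt(5) - 3875*(-1/28231) = 472*sqrt(5) + 3875/28231 = 3875/28231 + 472*sqrt(5)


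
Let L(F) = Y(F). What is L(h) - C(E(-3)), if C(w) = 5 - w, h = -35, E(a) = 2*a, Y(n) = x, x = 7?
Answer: -4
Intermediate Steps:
Y(n) = 7
L(F) = 7
L(h) - C(E(-3)) = 7 - (5 - 2*(-3)) = 7 - (5 - 1*(-6)) = 7 - (5 + 6) = 7 - 1*11 = 7 - 11 = -4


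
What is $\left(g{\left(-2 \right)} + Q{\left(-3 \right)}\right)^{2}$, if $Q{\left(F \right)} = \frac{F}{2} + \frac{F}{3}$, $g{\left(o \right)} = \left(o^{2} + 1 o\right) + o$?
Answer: $\frac{25}{4} \approx 6.25$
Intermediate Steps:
$g{\left(o \right)} = o^{2} + 2 o$ ($g{\left(o \right)} = \left(o^{2} + o\right) + o = \left(o + o^{2}\right) + o = o^{2} + 2 o$)
$Q{\left(F \right)} = \frac{5 F}{6}$ ($Q{\left(F \right)} = F \frac{1}{2} + F \frac{1}{3} = \frac{F}{2} + \frac{F}{3} = \frac{5 F}{6}$)
$\left(g{\left(-2 \right)} + Q{\left(-3 \right)}\right)^{2} = \left(- 2 \left(2 - 2\right) + \frac{5}{6} \left(-3\right)\right)^{2} = \left(\left(-2\right) 0 - \frac{5}{2}\right)^{2} = \left(0 - \frac{5}{2}\right)^{2} = \left(- \frac{5}{2}\right)^{2} = \frac{25}{4}$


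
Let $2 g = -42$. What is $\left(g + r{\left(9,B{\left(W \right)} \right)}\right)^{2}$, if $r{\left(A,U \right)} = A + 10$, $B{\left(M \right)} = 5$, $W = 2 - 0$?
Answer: $4$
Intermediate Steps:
$W = 2$ ($W = 2 + 0 = 2$)
$g = -21$ ($g = \frac{1}{2} \left(-42\right) = -21$)
$r{\left(A,U \right)} = 10 + A$
$\left(g + r{\left(9,B{\left(W \right)} \right)}\right)^{2} = \left(-21 + \left(10 + 9\right)\right)^{2} = \left(-21 + 19\right)^{2} = \left(-2\right)^{2} = 4$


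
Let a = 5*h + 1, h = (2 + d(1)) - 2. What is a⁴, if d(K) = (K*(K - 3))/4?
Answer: 81/16 ≈ 5.0625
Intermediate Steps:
d(K) = K*(-3 + K)/4 (d(K) = (K*(-3 + K))*(¼) = K*(-3 + K)/4)
h = -½ (h = (2 + (¼)*1*(-3 + 1)) - 2 = (2 + (¼)*1*(-2)) - 2 = (2 - ½) - 2 = 3/2 - 2 = -½ ≈ -0.50000)
a = -3/2 (a = 5*(-½) + 1 = -5/2 + 1 = -3/2 ≈ -1.5000)
a⁴ = (-3/2)⁴ = 81/16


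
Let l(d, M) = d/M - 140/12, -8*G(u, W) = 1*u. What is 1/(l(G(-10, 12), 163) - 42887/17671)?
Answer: -34564476/486874127 ≈ -0.070993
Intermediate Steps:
G(u, W) = -u/8
l(d, M) = -35/3 + d/M (l(d, M) = d/M - 140*1/12 = d/M - 35/3 = -35/3 + d/M)
1/(l(G(-10, 12), 163) - 42887/17671) = 1/((-35/3 - ⅛*(-10)/163) - 42887/17671) = 1/((-35/3 + (5/4)*(1/163)) - 42887*1/17671) = 1/((-35/3 + 5/652) - 42887/17671) = 1/(-22805/1956 - 42887/17671) = 1/(-486874127/34564476) = -34564476/486874127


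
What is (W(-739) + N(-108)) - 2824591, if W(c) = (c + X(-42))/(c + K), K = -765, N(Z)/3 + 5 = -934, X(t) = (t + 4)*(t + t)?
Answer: -4252424085/1504 ≈ -2.8274e+6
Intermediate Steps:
X(t) = 2*t*(4 + t) (X(t) = (4 + t)*(2*t) = 2*t*(4 + t))
N(Z) = -2817 (N(Z) = -15 + 3*(-934) = -15 - 2802 = -2817)
W(c) = (3192 + c)/(-765 + c) (W(c) = (c + 2*(-42)*(4 - 42))/(c - 765) = (c + 2*(-42)*(-38))/(-765 + c) = (c + 3192)/(-765 + c) = (3192 + c)/(-765 + c))
(W(-739) + N(-108)) - 2824591 = ((3192 - 739)/(-765 - 739) - 2817) - 2824591 = (2453/(-1504) - 2817) - 2824591 = (-1/1504*2453 - 2817) - 2824591 = (-2453/1504 - 2817) - 2824591 = -4239221/1504 - 2824591 = -4252424085/1504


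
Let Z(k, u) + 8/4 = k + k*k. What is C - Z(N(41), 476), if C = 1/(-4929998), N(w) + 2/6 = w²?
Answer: -125403728086265/44369982 ≈ -2.8263e+6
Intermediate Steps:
N(w) = -⅓ + w²
Z(k, u) = -2 + k + k² (Z(k, u) = -2 + (k + k*k) = -2 + (k + k²) = -2 + k + k²)
C = -1/4929998 ≈ -2.0284e-7
C - Z(N(41), 476) = -1/4929998 - (-2 + (-⅓ + 41²) + (-⅓ + 41²)²) = -1/4929998 - (-2 + (-⅓ + 1681) + (-⅓ + 1681)²) = -1/4929998 - (-2 + 5042/3 + (5042/3)²) = -1/4929998 - (-2 + 5042/3 + 25421764/9) = -1/4929998 - 1*25436872/9 = -1/4929998 - 25436872/9 = -125403728086265/44369982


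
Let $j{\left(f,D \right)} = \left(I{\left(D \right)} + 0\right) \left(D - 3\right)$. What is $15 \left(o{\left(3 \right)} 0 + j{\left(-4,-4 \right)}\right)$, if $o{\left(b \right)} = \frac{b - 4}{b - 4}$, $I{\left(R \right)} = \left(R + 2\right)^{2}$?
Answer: $-420$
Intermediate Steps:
$I{\left(R \right)} = \left(2 + R\right)^{2}$
$o{\left(b \right)} = 1$ ($o{\left(b \right)} = \frac{-4 + b}{-4 + b} = 1$)
$j{\left(f,D \right)} = \left(2 + D\right)^{2} \left(-3 + D\right)$ ($j{\left(f,D \right)} = \left(\left(2 + D\right)^{2} + 0\right) \left(D - 3\right) = \left(2 + D\right)^{2} \left(-3 + D\right)$)
$15 \left(o{\left(3 \right)} 0 + j{\left(-4,-4 \right)}\right) = 15 \left(1 \cdot 0 + \left(2 - 4\right)^{2} \left(-3 - 4\right)\right) = 15 \left(0 + \left(-2\right)^{2} \left(-7\right)\right) = 15 \left(0 + 4 \left(-7\right)\right) = 15 \left(0 - 28\right) = 15 \left(-28\right) = -420$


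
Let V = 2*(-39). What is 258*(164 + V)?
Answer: 22188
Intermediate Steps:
V = -78
258*(164 + V) = 258*(164 - 78) = 258*86 = 22188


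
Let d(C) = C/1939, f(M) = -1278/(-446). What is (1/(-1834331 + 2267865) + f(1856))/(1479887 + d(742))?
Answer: 76736880373/39631130623952010 ≈ 1.9363e-6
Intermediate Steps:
f(M) = 639/223 (f(M) = -1278*(-1/446) = 639/223)
d(C) = C/1939 (d(C) = C*(1/1939) = C/1939)
(1/(-1834331 + 2267865) + f(1856))/(1479887 + d(742)) = (1/(-1834331 + 2267865) + 639/223)/(1479887 + (1/1939)*742) = (1/433534 + 639/223)/(1479887 + 106/277) = (1/433534 + 639/223)/(409928805/277) = (277028449/96678082)*(277/409928805) = 76736880373/39631130623952010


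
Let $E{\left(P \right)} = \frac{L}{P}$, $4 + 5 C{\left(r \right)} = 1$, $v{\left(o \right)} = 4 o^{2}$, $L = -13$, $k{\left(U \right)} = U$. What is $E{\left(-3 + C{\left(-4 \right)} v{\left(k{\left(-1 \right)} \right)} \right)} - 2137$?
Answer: $- \frac{57634}{27} \approx -2134.6$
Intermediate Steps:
$C{\left(r \right)} = - \frac{3}{5}$ ($C{\left(r \right)} = - \frac{4}{5} + \frac{1}{5} \cdot 1 = - \frac{4}{5} + \frac{1}{5} = - \frac{3}{5}$)
$E{\left(P \right)} = - \frac{13}{P}$
$E{\left(-3 + C{\left(-4 \right)} v{\left(k{\left(-1 \right)} \right)} \right)} - 2137 = - \frac{13}{-3 - \frac{3 \cdot 4 \left(-1\right)^{2}}{5}} - 2137 = - \frac{13}{-3 - \frac{3 \cdot 4 \cdot 1}{5}} - 2137 = - \frac{13}{-3 - \frac{12}{5}} - 2137 = - \frac{13}{- \frac{27}{5}} - 2137 = \left(-13\right) \left(- \frac{5}{27}\right) - 2137 = \frac{65}{27} - 2137 = - \frac{57634}{27}$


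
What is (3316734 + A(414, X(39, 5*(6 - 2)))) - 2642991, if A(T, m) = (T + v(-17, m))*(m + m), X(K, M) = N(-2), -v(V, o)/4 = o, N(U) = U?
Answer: 672055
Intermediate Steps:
v(V, o) = -4*o
X(K, M) = -2
A(T, m) = 2*m*(T - 4*m) (A(T, m) = (T - 4*m)*(m + m) = (T - 4*m)*(2*m) = 2*m*(T - 4*m))
(3316734 + A(414, X(39, 5*(6 - 2)))) - 2642991 = (3316734 + 2*(-2)*(414 - 4*(-2))) - 2642991 = (3316734 + 2*(-2)*(414 + 8)) - 2642991 = (3316734 + 2*(-2)*422) - 2642991 = (3316734 - 1688) - 2642991 = 3315046 - 2642991 = 672055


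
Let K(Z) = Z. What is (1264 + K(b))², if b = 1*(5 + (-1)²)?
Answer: 1612900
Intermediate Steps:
b = 6 (b = 1*(5 + 1) = 1*6 = 6)
(1264 + K(b))² = (1264 + 6)² = 1270² = 1612900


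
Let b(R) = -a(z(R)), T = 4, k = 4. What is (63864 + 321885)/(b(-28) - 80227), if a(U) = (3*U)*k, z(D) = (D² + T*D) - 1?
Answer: -385749/88279 ≈ -4.3697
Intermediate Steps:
z(D) = -1 + D² + 4*D (z(D) = (D² + 4*D) - 1 = -1 + D² + 4*D)
a(U) = 12*U (a(U) = (3*U)*4 = 12*U)
b(R) = 12 - 48*R - 12*R² (b(R) = -12*(-1 + R² + 4*R) = -(-12 + 12*R² + 48*R) = 12 - 48*R - 12*R²)
(63864 + 321885)/(b(-28) - 80227) = (63864 + 321885)/((12 - 48*(-28) - 12*(-28)²) - 80227) = 385749/((12 + 1344 - 12*784) - 80227) = 385749/((12 + 1344 - 9408) - 80227) = 385749/(-8052 - 80227) = 385749/(-88279) = 385749*(-1/88279) = -385749/88279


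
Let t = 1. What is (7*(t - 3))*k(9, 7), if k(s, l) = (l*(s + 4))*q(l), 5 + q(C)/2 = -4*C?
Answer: 84084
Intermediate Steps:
q(C) = -10 - 8*C (q(C) = -10 + 2*(-4*C) = -10 - 8*C)
k(s, l) = l*(-10 - 8*l)*(4 + s) (k(s, l) = (l*(s + 4))*(-10 - 8*l) = (l*(4 + s))*(-10 - 8*l) = l*(-10 - 8*l)*(4 + s))
(7*(t - 3))*k(9, 7) = (7*(1 - 3))*(-2*7*(4 + 9)*(5 + 4*7)) = (7*(-2))*(-2*7*13*(5 + 28)) = -(-28)*7*13*33 = -14*(-6006) = 84084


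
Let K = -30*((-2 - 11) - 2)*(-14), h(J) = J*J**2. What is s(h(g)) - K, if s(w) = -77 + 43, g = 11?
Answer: 6266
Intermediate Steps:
h(J) = J**3
K = -6300 (K = -30*(-13 - 2)*(-14) = -30*(-15)*(-14) = 450*(-14) = -6300)
s(w) = -34
s(h(g)) - K = -34 - 1*(-6300) = -34 + 6300 = 6266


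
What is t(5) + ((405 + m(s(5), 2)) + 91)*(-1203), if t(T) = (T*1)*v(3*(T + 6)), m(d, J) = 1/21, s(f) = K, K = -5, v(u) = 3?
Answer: -4177112/7 ≈ -5.9673e+5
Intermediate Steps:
s(f) = -5
m(d, J) = 1/21
t(T) = 3*T (t(T) = (T*1)*3 = T*3 = 3*T)
t(5) + ((405 + m(s(5), 2)) + 91)*(-1203) = 3*5 + ((405 + 1/21) + 91)*(-1203) = 15 + (8506/21 + 91)*(-1203) = 15 + (10417/21)*(-1203) = 15 - 4177217/7 = -4177112/7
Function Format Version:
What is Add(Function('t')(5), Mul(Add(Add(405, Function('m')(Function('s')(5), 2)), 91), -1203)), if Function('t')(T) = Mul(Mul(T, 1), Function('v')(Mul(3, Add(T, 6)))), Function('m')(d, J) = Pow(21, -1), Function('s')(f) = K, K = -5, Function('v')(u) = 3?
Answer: Rational(-4177112, 7) ≈ -5.9673e+5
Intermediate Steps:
Function('s')(f) = -5
Function('m')(d, J) = Rational(1, 21)
Function('t')(T) = Mul(3, T) (Function('t')(T) = Mul(Mul(T, 1), 3) = Mul(T, 3) = Mul(3, T))
Add(Function('t')(5), Mul(Add(Add(405, Function('m')(Function('s')(5), 2)), 91), -1203)) = Add(Mul(3, 5), Mul(Add(Add(405, Rational(1, 21)), 91), -1203)) = Add(15, Mul(Add(Rational(8506, 21), 91), -1203)) = Add(15, Mul(Rational(10417, 21), -1203)) = Add(15, Rational(-4177217, 7)) = Rational(-4177112, 7)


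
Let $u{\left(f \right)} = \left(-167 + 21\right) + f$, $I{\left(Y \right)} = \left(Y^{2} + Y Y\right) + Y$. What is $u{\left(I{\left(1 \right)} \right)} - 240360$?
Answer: $-240503$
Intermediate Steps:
$I{\left(Y \right)} = Y + 2 Y^{2}$ ($I{\left(Y \right)} = \left(Y^{2} + Y^{2}\right) + Y = 2 Y^{2} + Y = Y + 2 Y^{2}$)
$u{\left(f \right)} = -146 + f$
$u{\left(I{\left(1 \right)} \right)} - 240360 = \left(-146 + 1 \left(1 + 2 \cdot 1\right)\right) - 240360 = \left(-146 + 1 \left(1 + 2\right)\right) - 240360 = \left(-146 + 1 \cdot 3\right) - 240360 = \left(-146 + 3\right) - 240360 = -143 - 240360 = -240503$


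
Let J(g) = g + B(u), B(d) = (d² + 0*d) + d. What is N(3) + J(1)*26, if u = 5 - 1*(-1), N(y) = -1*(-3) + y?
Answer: 1124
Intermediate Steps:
N(y) = 3 + y
u = 6 (u = 5 + 1 = 6)
B(d) = d + d² (B(d) = (d² + 0) + d = d² + d = d + d²)
J(g) = 42 + g (J(g) = g + 6*(1 + 6) = g + 6*7 = g + 42 = 42 + g)
N(3) + J(1)*26 = (3 + 3) + (42 + 1)*26 = 6 + 43*26 = 6 + 1118 = 1124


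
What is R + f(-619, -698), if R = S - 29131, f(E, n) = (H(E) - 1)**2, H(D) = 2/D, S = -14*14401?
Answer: -88412099304/383161 ≈ -2.3074e+5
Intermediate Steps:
S = -201614
f(E, n) = (-1 + 2/E)**2 (f(E, n) = (2/E - 1)**2 = (-1 + 2/E)**2)
R = -230745 (R = -201614 - 29131 = -230745)
R + f(-619, -698) = -230745 + (-2 - 619)**2/(-619)**2 = -230745 + (1/383161)*(-621)**2 = -230745 + (1/383161)*385641 = -230745 + 385641/383161 = -88412099304/383161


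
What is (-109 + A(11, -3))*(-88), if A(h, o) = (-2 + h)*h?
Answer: 880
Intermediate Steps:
A(h, o) = h*(-2 + h)
(-109 + A(11, -3))*(-88) = (-109 + 11*(-2 + 11))*(-88) = (-109 + 11*9)*(-88) = (-109 + 99)*(-88) = -10*(-88) = 880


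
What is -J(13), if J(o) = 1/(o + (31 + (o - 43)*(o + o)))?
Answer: 1/736 ≈ 0.0013587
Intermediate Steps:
J(o) = 1/(31 + o + 2*o*(-43 + o)) (J(o) = 1/(o + (31 + (-43 + o)*(2*o))) = 1/(o + (31 + 2*o*(-43 + o))) = 1/(31 + o + 2*o*(-43 + o)))
-J(13) = -1/(31 - 85*13 + 2*13²) = -1/(31 - 1105 + 2*169) = -1/(31 - 1105 + 338) = -1/(-736) = -1*(-1/736) = 1/736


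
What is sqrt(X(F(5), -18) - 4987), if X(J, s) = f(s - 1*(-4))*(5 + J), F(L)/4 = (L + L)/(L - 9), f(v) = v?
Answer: I*sqrt(4917) ≈ 70.121*I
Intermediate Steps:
F(L) = 8*L/(-9 + L) (F(L) = 4*((L + L)/(L - 9)) = 4*((2*L)/(-9 + L)) = 4*(2*L/(-9 + L)) = 8*L/(-9 + L))
X(J, s) = (4 + s)*(5 + J) (X(J, s) = (s - 1*(-4))*(5 + J) = (s + 4)*(5 + J) = (4 + s)*(5 + J))
sqrt(X(F(5), -18) - 4987) = sqrt((4 - 18)*(5 + 8*5/(-9 + 5)) - 4987) = sqrt(-14*(5 + 8*5/(-4)) - 4987) = sqrt(-14*(5 + 8*5*(-1/4)) - 4987) = sqrt(-14*(5 - 10) - 4987) = sqrt(-14*(-5) - 4987) = sqrt(70 - 4987) = sqrt(-4917) = I*sqrt(4917)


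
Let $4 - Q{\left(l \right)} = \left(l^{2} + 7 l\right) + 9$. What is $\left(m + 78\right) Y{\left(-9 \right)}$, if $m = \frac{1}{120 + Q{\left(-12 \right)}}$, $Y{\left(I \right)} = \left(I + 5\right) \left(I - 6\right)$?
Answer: $\frac{51492}{11} \approx 4681.1$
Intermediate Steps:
$Q{\left(l \right)} = -5 - l^{2} - 7 l$ ($Q{\left(l \right)} = 4 - \left(\left(l^{2} + 7 l\right) + 9\right) = 4 - \left(9 + l^{2} + 7 l\right) = -5 - l^{2} - 7 l$)
$Y{\left(I \right)} = \left(-6 + I\right) \left(5 + I\right)$ ($Y{\left(I \right)} = \left(5 + I\right) \left(-6 + I\right) = \left(-6 + I\right) \left(5 + I\right)$)
$m = \frac{1}{55}$ ($m = \frac{1}{120 - 65} = \frac{1}{55} \approx 0.018182$)
$\left(m + 78\right) Y{\left(-9 \right)} = \left(\frac{1}{55} + 78\right) \left(-30 + \left(-9\right)^{2} - -9\right) = \frac{4291 \left(-30 + 81 + 9\right)}{55} = \frac{4291}{55} \cdot 60 = \frac{51492}{11}$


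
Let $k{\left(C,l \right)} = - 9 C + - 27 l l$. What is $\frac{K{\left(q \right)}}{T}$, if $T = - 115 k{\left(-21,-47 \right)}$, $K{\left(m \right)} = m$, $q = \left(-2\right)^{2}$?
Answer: $\frac{2}{3418605} \approx 5.8503 \cdot 10^{-7}$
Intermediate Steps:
$q = 4$
$k{\left(C,l \right)} = - 27 l^{2} - 9 C$ ($k{\left(C,l \right)} = - 9 C - 27 l^{2} = - 27 l^{2} - 9 C$)
$T = 6837210$ ($T = - 115 \left(- 27 \left(-47\right)^{2} - -189\right) = - 115 \left(\left(-27\right) 2209 + 189\right) = - 115 \left(-59643 + 189\right) = \left(-115\right) \left(-59454\right) = 6837210$)
$\frac{K{\left(q \right)}}{T} = \frac{4}{6837210} = 4 \cdot \frac{1}{6837210} = \frac{2}{3418605}$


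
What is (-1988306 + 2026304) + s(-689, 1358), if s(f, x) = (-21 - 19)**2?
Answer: 39598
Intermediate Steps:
s(f, x) = 1600 (s(f, x) = (-40)**2 = 1600)
(-1988306 + 2026304) + s(-689, 1358) = (-1988306 + 2026304) + 1600 = 37998 + 1600 = 39598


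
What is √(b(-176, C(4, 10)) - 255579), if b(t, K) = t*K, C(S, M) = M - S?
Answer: 3*I*√28515 ≈ 506.59*I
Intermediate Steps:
b(t, K) = K*t
√(b(-176, C(4, 10)) - 255579) = √((10 - 1*4)*(-176) - 255579) = √((10 - 4)*(-176) - 255579) = √(6*(-176) - 255579) = √(-1056 - 255579) = √(-256635) = 3*I*√28515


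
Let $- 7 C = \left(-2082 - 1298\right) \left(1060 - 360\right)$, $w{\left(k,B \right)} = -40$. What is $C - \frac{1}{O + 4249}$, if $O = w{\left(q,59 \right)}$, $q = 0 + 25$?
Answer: $\frac{1422641999}{4209} \approx 3.38 \cdot 10^{5}$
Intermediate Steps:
$q = 25$
$O = -40$
$C = 338000$ ($C = - \frac{\left(-2082 - 1298\right) \left(1060 - 360\right)}{7} = - \frac{\left(-2082 - 1298\right) 700}{7} = - \frac{\left(-3380\right) 700}{7} = \left(- \frac{1}{7}\right) \left(-2366000\right) = 338000$)
$C - \frac{1}{O + 4249} = 338000 - \frac{1}{-40 + 4249} = 338000 - \frac{1}{4209} = \frac{1422641999}{4209}$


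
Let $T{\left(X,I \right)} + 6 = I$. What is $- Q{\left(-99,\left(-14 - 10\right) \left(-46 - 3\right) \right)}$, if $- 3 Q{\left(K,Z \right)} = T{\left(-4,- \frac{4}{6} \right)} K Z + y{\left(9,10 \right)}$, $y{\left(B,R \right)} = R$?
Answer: $\frac{776170}{3} \approx 2.5872 \cdot 10^{5}$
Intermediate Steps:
$T{\left(X,I \right)} = -6 + I$
$Q{\left(K,Z \right)} = - \frac{10}{3} + \frac{20 K Z}{9}$ ($Q{\left(K,Z \right)} = - \frac{\left(-6 - \frac{4}{6}\right) K Z + 10}{3} = - \frac{\left(-6 - \frac{2}{3}\right) K Z + 10}{3} = - \frac{- \frac{20 K}{3} Z + 10}{3} = - \frac{- \frac{20 K Z}{3} + 10}{3} = - \frac{10 - \frac{20 K Z}{3}}{3} = - \frac{10}{3} + \frac{20 K Z}{9}$)
$- Q{\left(-99,\left(-14 - 10\right) \left(-46 - 3\right) \right)} = - (- \frac{10}{3} + \frac{20}{9} \left(-99\right) \left(-14 - 10\right) \left(-46 - 3\right)) = - (- \frac{10}{3} + \frac{20}{9} \left(-99\right) \left(\left(-24\right) \left(-49\right)\right)) = - (- \frac{10}{3} + \frac{20}{9} \left(-99\right) 1176) = - (- \frac{10}{3} - 258720) = \left(-1\right) \left(- \frac{776170}{3}\right) = \frac{776170}{3}$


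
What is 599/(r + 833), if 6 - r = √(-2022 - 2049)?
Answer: 502561/707992 + 599*I*√4071/707992 ≈ 0.70984 + 0.053982*I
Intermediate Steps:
r = 6 - I*√4071 (r = 6 - √(-2022 - 2049) = 6 - √(-4071) = 6 - I*√4071 ≈ 6.0 - 63.804*I)
599/(r + 833) = 599/((6 - I*√4071) + 833) = 599/(839 - I*√4071)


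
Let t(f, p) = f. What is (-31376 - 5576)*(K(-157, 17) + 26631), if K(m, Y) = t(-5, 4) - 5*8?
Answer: -982405872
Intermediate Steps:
K(m, Y) = -45 (K(m, Y) = -5 - 5*8 = -5 - 40 = -45)
(-31376 - 5576)*(K(-157, 17) + 26631) = (-31376 - 5576)*(-45 + 26631) = -36952*26586 = -982405872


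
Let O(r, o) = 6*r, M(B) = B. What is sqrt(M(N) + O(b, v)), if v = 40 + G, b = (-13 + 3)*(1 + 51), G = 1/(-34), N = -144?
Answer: 8*I*sqrt(51) ≈ 57.131*I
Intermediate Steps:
G = -1/34 ≈ -0.029412
b = -520 (b = -10*52 = -520)
v = 1359/34 (v = 40 - 1/34 = 1359/34 ≈ 39.971)
sqrt(M(N) + O(b, v)) = sqrt(-144 + 6*(-520)) = sqrt(-144 - 3120) = sqrt(-3264) = 8*I*sqrt(51)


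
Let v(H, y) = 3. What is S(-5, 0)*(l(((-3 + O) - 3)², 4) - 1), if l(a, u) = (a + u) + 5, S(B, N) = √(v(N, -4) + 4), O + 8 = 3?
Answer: 129*√7 ≈ 341.30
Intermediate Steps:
O = -5 (O = -8 + 3 = -5)
S(B, N) = √7 (S(B, N) = √(3 + 4) = √7)
l(a, u) = 5 + a + u
S(-5, 0)*(l(((-3 + O) - 3)², 4) - 1) = √7*((5 + ((-3 - 5) - 3)² + 4) - 1) = √7*((5 + (-8 - 3)² + 4) - 1) = √7*((5 + (-11)² + 4) - 1) = √7*((5 + 121 + 4) - 1) = √7*(130 - 1) = √7*129 = 129*√7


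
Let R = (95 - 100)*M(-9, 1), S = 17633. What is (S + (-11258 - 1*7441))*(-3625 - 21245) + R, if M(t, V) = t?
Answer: 26511465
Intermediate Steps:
R = 45 (R = (95 - 100)*(-9) = -5*(-9) = 45)
(S + (-11258 - 1*7441))*(-3625 - 21245) + R = (17633 + (-11258 - 1*7441))*(-3625 - 21245) + 45 = (17633 + (-11258 - 7441))*(-24870) + 45 = (17633 - 18699)*(-24870) + 45 = -1066*(-24870) + 45 = 26511420 + 45 = 26511465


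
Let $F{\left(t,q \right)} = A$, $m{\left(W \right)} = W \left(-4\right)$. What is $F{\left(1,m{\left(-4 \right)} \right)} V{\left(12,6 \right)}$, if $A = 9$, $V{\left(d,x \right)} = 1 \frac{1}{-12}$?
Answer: $- \frac{3}{4} \approx -0.75$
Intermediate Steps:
$V{\left(d,x \right)} = - \frac{1}{12}$ ($V{\left(d,x \right)} = 1 \left(- \frac{1}{12}\right) = - \frac{1}{12}$)
$m{\left(W \right)} = - 4 W$
$F{\left(t,q \right)} = 9$
$F{\left(1,m{\left(-4 \right)} \right)} V{\left(12,6 \right)} = 9 \left(- \frac{1}{12}\right) = - \frac{3}{4}$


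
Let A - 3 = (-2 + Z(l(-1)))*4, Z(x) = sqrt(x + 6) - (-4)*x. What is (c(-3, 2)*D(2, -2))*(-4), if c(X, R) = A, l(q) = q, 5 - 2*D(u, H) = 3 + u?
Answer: 0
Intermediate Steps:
D(u, H) = 1 - u/2 (D(u, H) = 5/2 - (3 + u)/2 = 5/2 + (-3/2 - u/2) = 1 - u/2)
Z(x) = sqrt(6 + x) + 4*x
A = -21 + 4*sqrt(5) (A = 3 + (-2 + (sqrt(6 - 1) + 4*(-1)))*4 = 3 + (-2 + (sqrt(5) - 4))*4 = 3 + (-2 + (-4 + sqrt(5)))*4 = 3 + (-6 + sqrt(5))*4 = 3 + (-24 + 4*sqrt(5)) = -21 + 4*sqrt(5) ≈ -12.056)
c(X, R) = -21 + 4*sqrt(5)
(c(-3, 2)*D(2, -2))*(-4) = ((-21 + 4*sqrt(5))*(1 - 1/2*2))*(-4) = ((-21 + 4*sqrt(5))*(1 - 1))*(-4) = ((-21 + 4*sqrt(5))*0)*(-4) = 0*(-4) = 0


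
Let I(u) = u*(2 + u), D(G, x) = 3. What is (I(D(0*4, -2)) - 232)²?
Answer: 47089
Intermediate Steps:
(I(D(0*4, -2)) - 232)² = (3*(2 + 3) - 232)² = (3*5 - 232)² = (15 - 232)² = (-217)² = 47089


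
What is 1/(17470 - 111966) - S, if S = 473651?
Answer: -44758124897/94496 ≈ -4.7365e+5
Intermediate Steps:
1/(17470 - 111966) - S = 1/(17470 - 111966) - 1*473651 = 1/(-94496) - 473651 = -1/94496 - 473651 = -44758124897/94496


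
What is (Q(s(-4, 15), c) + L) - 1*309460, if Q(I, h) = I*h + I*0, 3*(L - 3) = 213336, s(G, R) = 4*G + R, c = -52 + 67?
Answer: -238360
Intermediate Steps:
c = 15
s(G, R) = R + 4*G
L = 71115 (L = 3 + (⅓)*213336 = 3 + 71112 = 71115)
Q(I, h) = I*h (Q(I, h) = I*h + 0 = I*h)
(Q(s(-4, 15), c) + L) - 1*309460 = ((15 + 4*(-4))*15 + 71115) - 1*309460 = ((15 - 16)*15 + 71115) - 309460 = (-1*15 + 71115) - 309460 = (-15 + 71115) - 309460 = 71100 - 309460 = -238360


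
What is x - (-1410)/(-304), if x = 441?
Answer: 66327/152 ≈ 436.36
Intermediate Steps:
x - (-1410)/(-304) = 441 - (-1410)/(-304) = 441 - (-1410)*(-1)/304 = 441 - 1*705/152 = 441 - 705/152 = 66327/152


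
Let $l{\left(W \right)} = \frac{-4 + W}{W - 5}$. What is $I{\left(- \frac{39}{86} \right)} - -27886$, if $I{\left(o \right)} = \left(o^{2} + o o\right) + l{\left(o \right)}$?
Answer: $\frac{48366548415}{1734362} \approx 27887.0$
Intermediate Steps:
$l{\left(W \right)} = \frac{-4 + W}{-5 + W}$
$I{\left(o \right)} = 2 o^{2} + \frac{-4 + o}{-5 + o}$ ($I{\left(o \right)} = \left(o^{2} + o o\right) + \frac{-4 + o}{-5 + o} = \left(o^{2} + o^{2}\right) + \frac{-4 + o}{-5 + o} = 2 o^{2} + \frac{-4 + o}{-5 + o}$)
$I{\left(- \frac{39}{86} \right)} - -27886 = \frac{-4 - \frac{39}{86} + 2 \left(- \frac{39}{86}\right)^{2} \left(-5 - \frac{39}{86}\right)}{-5 - \frac{39}{86}} - -27886 = \frac{-4 - \frac{39}{86} + 2 \left(\left(-39\right) \frac{1}{86}\right)^{2} \left(-5 - \frac{39}{86}\right)}{-5 - \frac{39}{86}} + 27886 = \frac{-4 - \frac{39}{86} + 2 \left(- \frac{39}{86}\right)^{2} \left(-5 - \frac{39}{86}\right)}{-5 - \frac{39}{86}} + 27886 = \frac{-4 - \frac{39}{86} + 2 \cdot \frac{1521}{7396} \left(- \frac{469}{86}\right)}{- \frac{469}{86}} + 27886 = - \frac{86 \left(-4 - \frac{39}{86} - \frac{713349}{318028}\right)}{469} + 27886 = \left(- \frac{86}{469}\right) \left(- \frac{2129683}{318028}\right) + 27886 = \frac{2129683}{1734362} + 27886 = \frac{48366548415}{1734362}$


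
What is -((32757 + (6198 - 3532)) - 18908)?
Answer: -16515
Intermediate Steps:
-((32757 + (6198 - 3532)) - 18908) = -((32757 + 2666) - 18908) = -(35423 - 18908) = -1*16515 = -16515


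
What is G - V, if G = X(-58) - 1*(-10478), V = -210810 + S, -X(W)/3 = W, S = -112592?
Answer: 334054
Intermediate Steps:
X(W) = -3*W
V = -323402 (V = -210810 - 112592 = -323402)
G = 10652 (G = -3*(-58) - 1*(-10478) = 174 + 10478 = 10652)
G - V = 10652 - 1*(-323402) = 10652 + 323402 = 334054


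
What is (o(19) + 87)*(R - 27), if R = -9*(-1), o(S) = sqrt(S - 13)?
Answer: -1566 - 18*sqrt(6) ≈ -1610.1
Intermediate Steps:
o(S) = sqrt(-13 + S)
R = 9
(o(19) + 87)*(R - 27) = (sqrt(-13 + 19) + 87)*(9 - 27) = (sqrt(6) + 87)*(-18) = (87 + sqrt(6))*(-18) = -1566 - 18*sqrt(6)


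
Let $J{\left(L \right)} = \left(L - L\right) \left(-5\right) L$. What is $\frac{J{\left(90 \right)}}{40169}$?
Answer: $0$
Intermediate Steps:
$J{\left(L \right)} = 0$ ($J{\left(L \right)} = 0 \left(-5\right) L = 0 L = 0$)
$\frac{J{\left(90 \right)}}{40169} = \frac{0}{40169} = 0 \cdot \frac{1}{40169} = 0$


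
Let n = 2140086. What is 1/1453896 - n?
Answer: -3111462475055/1453896 ≈ -2.1401e+6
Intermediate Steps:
1/1453896 - n = 1/1453896 - 1*2140086 = 1/1453896 - 2140086 = -3111462475055/1453896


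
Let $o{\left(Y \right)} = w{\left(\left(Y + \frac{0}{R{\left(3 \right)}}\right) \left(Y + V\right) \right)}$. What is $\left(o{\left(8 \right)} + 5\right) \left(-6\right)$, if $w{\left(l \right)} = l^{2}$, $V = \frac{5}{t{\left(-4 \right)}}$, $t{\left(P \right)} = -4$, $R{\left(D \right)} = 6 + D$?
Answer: $-17526$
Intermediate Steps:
$V = - \frac{5}{4}$ ($V = \frac{5}{-4} = 5 \left(- \frac{1}{4}\right) = - \frac{5}{4} \approx -1.25$)
$o{\left(Y \right)} = Y^{2} \left(- \frac{5}{4} + Y\right)^{2}$ ($o{\left(Y \right)} = \left(\left(Y + \frac{0}{6 + 3}\right) \left(Y - \frac{5}{4}\right)\right)^{2} = \left(\left(Y + \frac{0}{9}\right) \left(- \frac{5}{4} + Y\right)\right)^{2} = \left(\left(Y + 0 \cdot \frac{1}{9}\right) \left(- \frac{5}{4} + Y\right)\right)^{2} = \left(\left(Y + 0\right) \left(- \frac{5}{4} + Y\right)\right)^{2} = \left(Y \left(- \frac{5}{4} + Y\right)\right)^{2} = Y^{2} \left(- \frac{5}{4} + Y\right)^{2}$)
$\left(o{\left(8 \right)} + 5\right) \left(-6\right) = \left(\frac{8^{2} \left(-5 + 4 \cdot 8\right)^{2}}{16} + 5\right) \left(-6\right) = \left(\frac{1}{16} \cdot 64 \left(-5 + 32\right)^{2} + 5\right) \left(-6\right) = \left(\frac{1}{16} \cdot 64 \cdot 27^{2} + 5\right) \left(-6\right) = \left(\frac{1}{16} \cdot 64 \cdot 729 + 5\right) \left(-6\right) = \left(2916 + 5\right) \left(-6\right) = 2921 \left(-6\right) = -17526$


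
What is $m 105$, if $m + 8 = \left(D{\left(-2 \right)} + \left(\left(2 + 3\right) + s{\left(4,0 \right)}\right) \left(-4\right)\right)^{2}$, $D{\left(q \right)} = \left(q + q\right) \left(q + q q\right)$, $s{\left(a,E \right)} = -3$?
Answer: $26040$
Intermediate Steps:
$D{\left(q \right)} = 2 q \left(q + q^{2}\right)$
$m = 248$ ($m = -8 + \left(2 \left(-2\right)^{2} \left(1 - 2\right) + \left(\left(2 + 3\right) - 3\right) \left(-4\right)\right)^{2} = -8 + \left(2 \cdot 4 \left(-1\right) + \left(5 - 3\right) \left(-4\right)\right)^{2} = -8 + \left(-8 + 2 \left(-4\right)\right)^{2} = -8 + \left(-8 - 8\right)^{2} = -8 + \left(-16\right)^{2} = -8 + 256 = 248$)
$m 105 = 248 \cdot 105 = 26040$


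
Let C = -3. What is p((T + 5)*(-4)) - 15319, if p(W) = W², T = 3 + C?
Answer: -14919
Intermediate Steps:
T = 0 (T = 3 - 3 = 0)
p((T + 5)*(-4)) - 15319 = ((0 + 5)*(-4))² - 15319 = (5*(-4))² - 15319 = (-20)² - 15319 = 400 - 15319 = -14919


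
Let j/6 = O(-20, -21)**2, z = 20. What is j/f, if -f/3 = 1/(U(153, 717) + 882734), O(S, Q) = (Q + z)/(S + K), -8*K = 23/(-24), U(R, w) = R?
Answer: -65093492736/14569489 ≈ -4467.8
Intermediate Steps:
K = 23/192 (K = -23/(8*(-24)) = -23*(-1)/(8*24) = -1/8*(-23/24) = 23/192 ≈ 0.11979)
O(S, Q) = (20 + Q)/(23/192 + S) (O(S, Q) = (Q + 20)/(S + 23/192) = (20 + Q)/(23/192 + S))
f = -3/882887 (f = -3/(153 + 882734) = -3/882887 ≈ -3.3979e-6)
j = 221184/14569489 (j = 6*(192*(20 - 21)/(23 + 192*(-20)))**2 = 6*(192*(-1)/(23 - 3840))**2 = 6*(192*(-1)/(-3817))**2 = 6*(192*(-1/3817)*(-1))**2 = 6*(192/3817)**2 = 6*(36864/14569489) = 221184/14569489 ≈ 0.015181)
j/f = 221184/(14569489*(-3/882887)) = (221184/14569489)*(-882887/3) = -65093492736/14569489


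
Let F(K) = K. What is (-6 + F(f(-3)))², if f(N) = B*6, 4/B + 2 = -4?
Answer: 100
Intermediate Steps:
B = -⅔ (B = 4/(-2 - 4) = 4/(-6) = 4*(-⅙) = -⅔ ≈ -0.66667)
f(N) = -4 (f(N) = -⅔*6 = -4)
(-6 + F(f(-3)))² = (-6 - 4)² = (-10)² = 100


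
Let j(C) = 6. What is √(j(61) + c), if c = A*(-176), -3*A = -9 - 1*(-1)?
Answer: I*√4170/3 ≈ 21.525*I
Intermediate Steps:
A = 8/3 (A = -(-9 - 1*(-1))/3 = -(-9 + 1)/3 = -⅓*(-8) = 8/3 ≈ 2.6667)
c = -1408/3 (c = (8/3)*(-176) = -1408/3 ≈ -469.33)
√(j(61) + c) = √(6 - 1408/3) = √(-1390/3) = I*√4170/3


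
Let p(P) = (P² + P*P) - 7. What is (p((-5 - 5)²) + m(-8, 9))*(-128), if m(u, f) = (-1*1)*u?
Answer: -2560128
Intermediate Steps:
p(P) = -7 + 2*P² (p(P) = (P² + P²) - 7 = 2*P² - 7 = -7 + 2*P²)
m(u, f) = -u
(p((-5 - 5)²) + m(-8, 9))*(-128) = ((-7 + 2*((-5 - 5)²)²) - 1*(-8))*(-128) = ((-7 + 2*((-10)²)²) + 8)*(-128) = ((-7 + 2*100²) + 8)*(-128) = ((-7 + 2*10000) + 8)*(-128) = ((-7 + 20000) + 8)*(-128) = (19993 + 8)*(-128) = 20001*(-128) = -2560128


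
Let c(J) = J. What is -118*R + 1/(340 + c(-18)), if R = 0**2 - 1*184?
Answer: 6991265/322 ≈ 21712.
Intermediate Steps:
R = -184 (R = 0 - 184 = -184)
-118*R + 1/(340 + c(-18)) = -118*(-184) + 1/(340 - 18) = 21712 + 1/322 = 6991265/322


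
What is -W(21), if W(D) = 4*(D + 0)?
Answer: -84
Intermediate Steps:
W(D) = 4*D
-W(21) = -4*21 = -1*84 = -84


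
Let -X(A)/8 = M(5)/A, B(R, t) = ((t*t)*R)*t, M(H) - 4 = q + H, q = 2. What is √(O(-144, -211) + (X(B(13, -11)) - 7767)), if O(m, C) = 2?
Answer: I*√158786381/143 ≈ 88.119*I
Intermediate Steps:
M(H) = 6 + H (M(H) = 4 + (2 + H) = 6 + H)
B(R, t) = R*t³ (B(R, t) = (t²*R)*t = (R*t²)*t = R*t³)
X(A) = -88/A (X(A) = -8*(6 + 5)/A = -88/A)
√(O(-144, -211) + (X(B(13, -11)) - 7767)) = √(2 + (-88/(13*(-11)³) - 7767)) = √(2 + (-88/(13*(-1331)) - 7767)) = √(2 + (-88/(-17303) - 7767)) = √(2 + (-88*(-1/17303) - 7767)) = √(2 + (8/1573 - 7767)) = √(2 - 12217483/1573) = √(-12214337/1573) = I*√158786381/143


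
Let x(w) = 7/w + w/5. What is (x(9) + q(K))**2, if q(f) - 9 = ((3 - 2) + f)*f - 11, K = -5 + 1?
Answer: 320356/2025 ≈ 158.20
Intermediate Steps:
x(w) = 7/w + w/5 (x(w) = 7/w + w*(1/5) = 7/w + w/5)
K = -4
q(f) = -2 + f*(1 + f) (q(f) = 9 + (((3 - 2) + f)*f - 11) = 9 + ((1 + f)*f - 11) = 9 + (f*(1 + f) - 11) = 9 + (-11 + f*(1 + f)) = -2 + f*(1 + f))
(x(9) + q(K))**2 = ((7/9 + (1/5)*9) + (-2 - 4 + (-4)**2))**2 = ((7*(1/9) + 9/5) + (-2 - 4 + 16))**2 = ((7/9 + 9/5) + 10)**2 = (116/45 + 10)**2 = (566/45)**2 = 320356/2025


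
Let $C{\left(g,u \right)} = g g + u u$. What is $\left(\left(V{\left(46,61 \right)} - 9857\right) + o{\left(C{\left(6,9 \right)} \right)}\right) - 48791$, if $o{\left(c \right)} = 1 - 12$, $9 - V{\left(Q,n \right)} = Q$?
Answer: $-58696$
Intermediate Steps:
$V{\left(Q,n \right)} = 9 - Q$
$C{\left(g,u \right)} = g^{2} + u^{2}$
$o{\left(c \right)} = -11$ ($o{\left(c \right)} = 1 - 12 = -11$)
$\left(\left(V{\left(46,61 \right)} - 9857\right) + o{\left(C{\left(6,9 \right)} \right)}\right) - 48791 = \left(\left(\left(9 - 46\right) - 9857\right) - 11\right) - 48791 = \left(\left(-37 - 9857\right) - 11\right) - 48791 = \left(-9894 - 11\right) - 48791 = -9905 - 48791 = -58696$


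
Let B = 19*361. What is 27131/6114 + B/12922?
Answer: 98130677/19751277 ≈ 4.9683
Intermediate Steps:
B = 6859
27131/6114 + B/12922 = 27131/6114 + 6859/12922 = 98130677/19751277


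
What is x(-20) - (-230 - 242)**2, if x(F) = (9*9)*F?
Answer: -224404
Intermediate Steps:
x(F) = 81*F
x(-20) - (-230 - 242)**2 = 81*(-20) - (-230 - 242)**2 = -1620 - 1*(-472)**2 = -1620 - 1*222784 = -1620 - 222784 = -224404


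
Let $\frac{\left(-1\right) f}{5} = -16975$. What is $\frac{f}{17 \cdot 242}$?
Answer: $\frac{84875}{4114} \approx 20.631$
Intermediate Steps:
$f = 84875$ ($f = \left(-5\right) \left(-16975\right) = 84875$)
$\frac{f}{17 \cdot 242} = \frac{84875}{17 \cdot 242} = \frac{84875}{4114}$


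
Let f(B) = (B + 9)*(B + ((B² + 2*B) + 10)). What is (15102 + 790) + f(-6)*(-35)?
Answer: 12952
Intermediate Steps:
f(B) = (9 + B)*(10 + B² + 3*B) (f(B) = (9 + B)*(B + (10 + B² + 2*B)) = (9 + B)*(10 + B² + 3*B))
(15102 + 790) + f(-6)*(-35) = (15102 + 790) + (90 + (-6)³ + 12*(-6)² + 37*(-6))*(-35) = 15892 + (90 - 216 + 12*36 - 222)*(-35) = 15892 + (90 - 216 + 432 - 222)*(-35) = 15892 + 84*(-35) = 15892 - 2940 = 12952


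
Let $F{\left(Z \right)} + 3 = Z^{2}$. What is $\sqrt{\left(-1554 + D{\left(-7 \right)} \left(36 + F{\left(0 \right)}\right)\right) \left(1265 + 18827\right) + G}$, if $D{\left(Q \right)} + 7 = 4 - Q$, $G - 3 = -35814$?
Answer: $3 i \sqrt{3178515} \approx 5348.5 i$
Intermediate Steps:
$G = -35811$ ($G = 3 - 35814 = -35811$)
$F{\left(Z \right)} = -3 + Z^{2}$
$D{\left(Q \right)} = -3 - Q$ ($D{\left(Q \right)} = -7 - \left(-4 + Q\right) = -3 - Q$)
$\sqrt{\left(-1554 + D{\left(-7 \right)} \left(36 + F{\left(0 \right)}\right)\right) \left(1265 + 18827\right) + G} = \sqrt{\left(-1554 + \left(-3 - -7\right) \left(36 - \left(3 - 0^{2}\right)\right)\right) \left(1265 + 18827\right) - 35811} = \sqrt{\left(-1554 + \left(-3 + 7\right) \left(36 + \left(-3 + 0\right)\right)\right) 20092 - 35811} = \sqrt{\left(-1554 + 4 \left(36 - 3\right)\right) 20092 - 35811} = \sqrt{\left(-1554 + 4 \cdot 33\right) 20092 - 35811} = \sqrt{\left(-1554 + 132\right) 20092 - 35811} = \sqrt{\left(-1422\right) 20092 - 35811} = \sqrt{-28570824 - 35811} = \sqrt{-28606635} = 3 i \sqrt{3178515}$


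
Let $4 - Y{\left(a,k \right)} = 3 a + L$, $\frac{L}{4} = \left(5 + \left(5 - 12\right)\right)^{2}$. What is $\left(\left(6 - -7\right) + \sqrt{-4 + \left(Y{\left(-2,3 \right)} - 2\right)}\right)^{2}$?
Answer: $157 + 52 i \sqrt{3} \approx 157.0 + 90.067 i$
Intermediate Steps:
$L = 16$ ($L = 4 \left(5 + \left(5 - 12\right)\right)^{2} = 4 \left(5 - 7\right)^{2} = 4 \left(-2\right)^{2} = 4 \cdot 4 = 16$)
$Y{\left(a,k \right)} = -12 - 3 a$ ($Y{\left(a,k \right)} = 4 - \left(3 a + 16\right) = 4 - \left(16 + 3 a\right) = -12 - 3 a$)
$\left(\left(6 - -7\right) + \sqrt{-4 + \left(Y{\left(-2,3 \right)} - 2\right)}\right)^{2} = \left(\left(6 - -7\right) + \sqrt{-4 - 8}\right)^{2} = \left(\left(6 + 7\right) + \sqrt{-4 + \left(\left(-12 + 6\right) - 2\right)}\right)^{2} = \left(13 + \sqrt{-4 - 8}\right)^{2} = \left(13 + \sqrt{-12}\right)^{2} = \left(13 + 2 i \sqrt{3}\right)^{2}$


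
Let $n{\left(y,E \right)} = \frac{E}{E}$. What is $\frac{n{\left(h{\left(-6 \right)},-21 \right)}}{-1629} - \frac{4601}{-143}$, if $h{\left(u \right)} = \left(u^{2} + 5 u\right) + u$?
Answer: $\frac{7494886}{232947} \approx 32.174$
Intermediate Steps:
$h{\left(u \right)} = u^{2} + 6 u$
$n{\left(y,E \right)} = 1$
$\frac{n{\left(h{\left(-6 \right)},-21 \right)}}{-1629} - \frac{4601}{-143} = 1 \frac{1}{-1629} - \frac{4601}{-143} = 1 \left(- \frac{1}{1629}\right) - - \frac{4601}{143} = - \frac{1}{1629} + \frac{4601}{143} = \frac{7494886}{232947}$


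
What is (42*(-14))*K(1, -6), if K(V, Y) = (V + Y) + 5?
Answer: 0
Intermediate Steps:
K(V, Y) = 5 + V + Y
(42*(-14))*K(1, -6) = (42*(-14))*(5 + 1 - 6) = -588*0 = 0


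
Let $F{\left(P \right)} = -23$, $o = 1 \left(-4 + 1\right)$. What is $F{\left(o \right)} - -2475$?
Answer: $2452$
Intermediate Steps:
$o = -3$ ($o = 1 \left(-3\right) = -3$)
$F{\left(o \right)} - -2475 = -23 - -2475 = -23 + 2475 = 2452$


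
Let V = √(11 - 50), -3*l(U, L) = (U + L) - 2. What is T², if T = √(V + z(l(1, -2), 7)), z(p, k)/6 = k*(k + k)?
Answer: 588 + I*√39 ≈ 588.0 + 6.245*I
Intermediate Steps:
l(U, L) = ⅔ - L/3 - U/3 (l(U, L) = -((U + L) - 2)/3 = -((L + U) - 2)/3 = -(-2 + L + U)/3 = ⅔ - L/3 - U/3)
z(p, k) = 12*k² (z(p, k) = 6*(k*(k + k)) = 6*(k*(2*k)) = 6*(2*k²) = 12*k²)
V = I*√39 (V = √(-39) = I*√39 ≈ 6.245*I)
T = √(588 + I*√39) (T = √(I*√39 + 12*7²) = √(I*√39 + 12*49) = √(I*√39 + 588) = √(588 + I*√39) ≈ 24.249 + 0.1288*I)
T² = (√(588 + I*√39))² = 588 + I*√39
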